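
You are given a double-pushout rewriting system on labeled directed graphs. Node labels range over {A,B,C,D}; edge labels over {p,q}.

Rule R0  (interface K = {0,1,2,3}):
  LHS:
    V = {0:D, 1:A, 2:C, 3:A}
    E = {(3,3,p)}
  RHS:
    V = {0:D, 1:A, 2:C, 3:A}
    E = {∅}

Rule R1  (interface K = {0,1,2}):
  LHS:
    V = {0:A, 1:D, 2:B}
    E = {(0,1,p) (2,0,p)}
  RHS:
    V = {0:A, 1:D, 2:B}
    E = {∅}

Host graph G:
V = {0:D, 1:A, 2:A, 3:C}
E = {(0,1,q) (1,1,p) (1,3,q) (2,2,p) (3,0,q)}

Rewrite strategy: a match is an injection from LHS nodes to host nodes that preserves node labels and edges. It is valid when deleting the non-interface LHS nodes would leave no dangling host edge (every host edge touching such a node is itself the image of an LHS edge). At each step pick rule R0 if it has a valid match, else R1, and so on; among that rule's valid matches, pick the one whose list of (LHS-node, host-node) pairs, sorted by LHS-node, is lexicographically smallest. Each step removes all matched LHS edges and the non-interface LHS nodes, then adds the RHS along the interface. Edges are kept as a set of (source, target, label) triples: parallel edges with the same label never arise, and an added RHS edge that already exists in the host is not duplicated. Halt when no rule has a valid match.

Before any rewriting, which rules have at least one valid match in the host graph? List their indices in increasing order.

Answer: [R0]

Steps:
R0: 2 valid matches — {0↦0, 1↦1, 2↦3, 3↦2}, {0↦0, 1↦2, 2↦3, 3↦1}
R1: no valid match — LHS pattern not found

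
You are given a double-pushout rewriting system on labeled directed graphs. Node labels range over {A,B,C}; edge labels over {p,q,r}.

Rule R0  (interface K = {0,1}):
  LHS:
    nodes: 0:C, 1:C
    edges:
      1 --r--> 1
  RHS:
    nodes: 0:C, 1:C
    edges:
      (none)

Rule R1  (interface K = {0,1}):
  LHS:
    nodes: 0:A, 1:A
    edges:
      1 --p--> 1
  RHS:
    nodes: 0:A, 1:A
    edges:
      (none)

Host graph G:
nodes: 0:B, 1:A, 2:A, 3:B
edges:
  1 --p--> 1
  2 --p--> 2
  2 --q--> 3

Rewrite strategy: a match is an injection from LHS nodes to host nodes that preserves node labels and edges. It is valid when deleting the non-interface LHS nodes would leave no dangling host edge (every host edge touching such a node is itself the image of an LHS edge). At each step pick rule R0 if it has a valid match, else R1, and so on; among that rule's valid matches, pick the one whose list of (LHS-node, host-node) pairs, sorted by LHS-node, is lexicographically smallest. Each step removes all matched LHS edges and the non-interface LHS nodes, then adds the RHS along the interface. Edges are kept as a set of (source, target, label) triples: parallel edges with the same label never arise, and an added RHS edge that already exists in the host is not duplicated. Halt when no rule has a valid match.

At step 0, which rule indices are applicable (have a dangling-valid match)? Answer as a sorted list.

R0: no valid match — LHS pattern not found
R1: 2 valid matches — {0↦1, 1↦2}, {0↦2, 1↦1}

Answer: [R1]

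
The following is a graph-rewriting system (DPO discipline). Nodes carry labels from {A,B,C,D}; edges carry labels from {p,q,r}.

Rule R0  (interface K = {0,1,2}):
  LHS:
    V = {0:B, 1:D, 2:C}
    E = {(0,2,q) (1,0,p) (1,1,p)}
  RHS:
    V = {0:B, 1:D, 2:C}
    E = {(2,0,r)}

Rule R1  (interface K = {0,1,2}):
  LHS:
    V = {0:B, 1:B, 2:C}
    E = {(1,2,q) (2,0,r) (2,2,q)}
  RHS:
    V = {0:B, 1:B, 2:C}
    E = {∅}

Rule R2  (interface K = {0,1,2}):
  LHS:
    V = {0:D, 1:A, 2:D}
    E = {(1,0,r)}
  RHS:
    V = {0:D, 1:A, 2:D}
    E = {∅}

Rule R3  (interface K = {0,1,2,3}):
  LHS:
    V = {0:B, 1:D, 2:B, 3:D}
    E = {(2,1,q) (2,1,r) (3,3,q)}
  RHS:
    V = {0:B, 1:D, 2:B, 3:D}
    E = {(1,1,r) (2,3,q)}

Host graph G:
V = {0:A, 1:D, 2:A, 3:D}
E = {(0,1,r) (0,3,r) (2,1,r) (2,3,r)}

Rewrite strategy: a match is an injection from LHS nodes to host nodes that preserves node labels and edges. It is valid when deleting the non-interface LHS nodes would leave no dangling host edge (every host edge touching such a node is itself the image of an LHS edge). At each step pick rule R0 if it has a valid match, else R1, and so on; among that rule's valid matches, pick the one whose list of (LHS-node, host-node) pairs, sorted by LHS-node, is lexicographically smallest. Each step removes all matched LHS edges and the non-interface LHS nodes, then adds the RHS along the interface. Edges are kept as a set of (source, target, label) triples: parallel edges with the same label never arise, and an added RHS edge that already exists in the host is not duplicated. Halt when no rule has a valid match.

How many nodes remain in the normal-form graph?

initial: |V|=4 |E|=4  E = 0-r->1 0-r->3 2-r->1 2-r->3
step 1: apply R2 at {0↦1, 1↦0, 2↦3}  → |V|=4 |E|=3  E = 0-r->3 2-r->1 2-r->3
step 2: apply R2 at {0↦1, 1↦2, 2↦3}  → |V|=4 |E|=2  E = 0-r->3 2-r->3
step 3: apply R2 at {0↦3, 1↦0, 2↦1}  → |V|=4 |E|=1  E = 2-r->3
step 4: apply R2 at {0↦3, 1↦2, 2↦1}  → |V|=4 |E|=0  E = ∅
halt: no rule applies after step 4
NF nodes: {0:A, 1:D, 2:A, 3:D}

Answer: 4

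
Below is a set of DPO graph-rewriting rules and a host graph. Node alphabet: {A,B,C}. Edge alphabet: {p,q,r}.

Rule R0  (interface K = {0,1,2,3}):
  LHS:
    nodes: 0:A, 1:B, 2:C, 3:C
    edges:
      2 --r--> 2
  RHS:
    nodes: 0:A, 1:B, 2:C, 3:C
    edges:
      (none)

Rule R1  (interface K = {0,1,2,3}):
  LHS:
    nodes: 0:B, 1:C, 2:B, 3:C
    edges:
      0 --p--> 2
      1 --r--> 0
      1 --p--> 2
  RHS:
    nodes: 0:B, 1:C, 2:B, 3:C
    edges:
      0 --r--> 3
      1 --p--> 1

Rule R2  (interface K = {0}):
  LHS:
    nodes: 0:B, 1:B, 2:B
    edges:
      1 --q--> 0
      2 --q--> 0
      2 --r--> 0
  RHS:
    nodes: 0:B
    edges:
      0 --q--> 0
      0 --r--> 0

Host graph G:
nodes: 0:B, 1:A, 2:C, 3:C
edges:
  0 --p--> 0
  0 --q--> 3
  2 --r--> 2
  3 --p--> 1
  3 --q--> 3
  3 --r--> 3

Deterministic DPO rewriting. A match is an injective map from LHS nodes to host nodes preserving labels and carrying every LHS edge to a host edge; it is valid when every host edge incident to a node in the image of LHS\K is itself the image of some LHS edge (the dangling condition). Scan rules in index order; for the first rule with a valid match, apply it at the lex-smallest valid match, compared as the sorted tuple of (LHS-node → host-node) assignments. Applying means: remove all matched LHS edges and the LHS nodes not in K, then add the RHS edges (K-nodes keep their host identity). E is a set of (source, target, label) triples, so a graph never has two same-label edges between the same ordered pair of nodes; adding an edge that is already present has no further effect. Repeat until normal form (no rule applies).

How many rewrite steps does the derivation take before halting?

initial: |V|=4 |E|=6  E = 0-p->0 0-q->3 2-r->2 3-p->1 3-q->3 3-r->3
step 1: apply R0 at {0↦1, 1↦0, 2↦2, 3↦3}  → |V|=4 |E|=5  E = 0-p->0 0-q->3 3-p->1 3-q->3 3-r->3
step 2: apply R0 at {0↦1, 1↦0, 2↦3, 3↦2}  → |V|=4 |E|=4  E = 0-p->0 0-q->3 3-p->1 3-q->3
final graph: no rule applies after step 2

Answer: 2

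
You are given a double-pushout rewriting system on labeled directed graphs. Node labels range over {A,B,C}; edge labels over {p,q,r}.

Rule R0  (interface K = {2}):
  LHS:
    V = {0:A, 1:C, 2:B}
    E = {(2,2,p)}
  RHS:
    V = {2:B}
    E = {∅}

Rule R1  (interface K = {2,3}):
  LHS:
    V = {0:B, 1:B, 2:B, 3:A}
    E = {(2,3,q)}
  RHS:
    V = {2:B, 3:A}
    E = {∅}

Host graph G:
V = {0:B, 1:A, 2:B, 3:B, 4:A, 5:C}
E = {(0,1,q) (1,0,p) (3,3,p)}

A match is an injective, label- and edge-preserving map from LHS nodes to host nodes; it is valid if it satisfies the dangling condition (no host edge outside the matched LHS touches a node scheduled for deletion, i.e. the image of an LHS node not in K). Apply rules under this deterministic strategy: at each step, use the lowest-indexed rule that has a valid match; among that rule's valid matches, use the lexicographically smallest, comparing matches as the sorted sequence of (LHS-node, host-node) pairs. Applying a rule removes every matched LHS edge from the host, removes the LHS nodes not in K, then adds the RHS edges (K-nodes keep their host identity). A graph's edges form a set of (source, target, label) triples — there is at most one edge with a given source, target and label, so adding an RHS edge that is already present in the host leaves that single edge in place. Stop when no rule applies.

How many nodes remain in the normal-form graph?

Answer: 2

Steps:
initial: |V|=6 |E|=3  E = 0-q->1 1-p->0 3-p->3
step 1: apply R0 at {0↦4, 1↦5, 2↦3}  → |V|=4 |E|=2  E = 0-q->1 1-p->0
step 2: apply R1 at {0↦2, 1↦3, 2↦0, 3↦1}  → |V|=2 |E|=1  E = 1-p->0
halt: no rule applies after step 2
NF nodes: {0:B, 1:A}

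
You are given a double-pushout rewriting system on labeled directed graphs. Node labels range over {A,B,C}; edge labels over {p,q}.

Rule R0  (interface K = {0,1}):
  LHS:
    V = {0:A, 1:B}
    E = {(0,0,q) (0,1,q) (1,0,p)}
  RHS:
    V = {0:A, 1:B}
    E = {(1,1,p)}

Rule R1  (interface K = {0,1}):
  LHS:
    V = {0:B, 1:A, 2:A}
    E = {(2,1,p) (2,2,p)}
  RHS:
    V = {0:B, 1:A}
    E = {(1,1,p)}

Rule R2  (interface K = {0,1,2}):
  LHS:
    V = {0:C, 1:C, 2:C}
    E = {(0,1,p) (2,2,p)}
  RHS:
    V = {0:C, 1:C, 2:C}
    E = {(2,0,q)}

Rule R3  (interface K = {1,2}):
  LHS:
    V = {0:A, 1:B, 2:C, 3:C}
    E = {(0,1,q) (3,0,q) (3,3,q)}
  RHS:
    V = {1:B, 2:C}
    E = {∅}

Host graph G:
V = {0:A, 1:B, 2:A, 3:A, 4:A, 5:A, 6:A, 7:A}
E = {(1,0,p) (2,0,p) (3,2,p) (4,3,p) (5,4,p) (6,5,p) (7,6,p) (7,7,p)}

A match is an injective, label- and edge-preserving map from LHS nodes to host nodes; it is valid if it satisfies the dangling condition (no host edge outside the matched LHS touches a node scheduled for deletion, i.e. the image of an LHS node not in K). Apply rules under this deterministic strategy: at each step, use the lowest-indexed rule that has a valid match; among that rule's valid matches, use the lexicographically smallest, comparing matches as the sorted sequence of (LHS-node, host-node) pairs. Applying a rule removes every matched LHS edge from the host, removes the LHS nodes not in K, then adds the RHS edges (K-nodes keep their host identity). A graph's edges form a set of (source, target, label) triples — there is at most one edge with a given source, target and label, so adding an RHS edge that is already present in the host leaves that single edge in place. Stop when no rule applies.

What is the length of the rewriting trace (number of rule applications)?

initial: |V|=8 |E|=8  E = 1-p->0 2-p->0 3-p->2 4-p->3 5-p->4 6-p->5 7-p->6 7-p->7
step 1: apply R1 at {0↦1, 1↦6, 2↦7}  → |V|=7 |E|=7  E = 1-p->0 2-p->0 3-p->2 4-p->3 5-p->4 6-p->5 6-p->6
step 2: apply R1 at {0↦1, 1↦5, 2↦6}  → |V|=6 |E|=6  E = 1-p->0 2-p->0 3-p->2 4-p->3 5-p->4 5-p->5
step 3: apply R1 at {0↦1, 1↦4, 2↦5}  → |V|=5 |E|=5  E = 1-p->0 2-p->0 3-p->2 4-p->3 4-p->4
step 4: apply R1 at {0↦1, 1↦3, 2↦4}  → |V|=4 |E|=4  E = 1-p->0 2-p->0 3-p->2 3-p->3
step 5: apply R1 at {0↦1, 1↦2, 2↦3}  → |V|=3 |E|=3  E = 1-p->0 2-p->0 2-p->2
step 6: apply R1 at {0↦1, 1↦0, 2↦2}  → |V|=2 |E|=2  E = 0-p->0 1-p->0
normal form: no rule applies after step 6

Answer: 6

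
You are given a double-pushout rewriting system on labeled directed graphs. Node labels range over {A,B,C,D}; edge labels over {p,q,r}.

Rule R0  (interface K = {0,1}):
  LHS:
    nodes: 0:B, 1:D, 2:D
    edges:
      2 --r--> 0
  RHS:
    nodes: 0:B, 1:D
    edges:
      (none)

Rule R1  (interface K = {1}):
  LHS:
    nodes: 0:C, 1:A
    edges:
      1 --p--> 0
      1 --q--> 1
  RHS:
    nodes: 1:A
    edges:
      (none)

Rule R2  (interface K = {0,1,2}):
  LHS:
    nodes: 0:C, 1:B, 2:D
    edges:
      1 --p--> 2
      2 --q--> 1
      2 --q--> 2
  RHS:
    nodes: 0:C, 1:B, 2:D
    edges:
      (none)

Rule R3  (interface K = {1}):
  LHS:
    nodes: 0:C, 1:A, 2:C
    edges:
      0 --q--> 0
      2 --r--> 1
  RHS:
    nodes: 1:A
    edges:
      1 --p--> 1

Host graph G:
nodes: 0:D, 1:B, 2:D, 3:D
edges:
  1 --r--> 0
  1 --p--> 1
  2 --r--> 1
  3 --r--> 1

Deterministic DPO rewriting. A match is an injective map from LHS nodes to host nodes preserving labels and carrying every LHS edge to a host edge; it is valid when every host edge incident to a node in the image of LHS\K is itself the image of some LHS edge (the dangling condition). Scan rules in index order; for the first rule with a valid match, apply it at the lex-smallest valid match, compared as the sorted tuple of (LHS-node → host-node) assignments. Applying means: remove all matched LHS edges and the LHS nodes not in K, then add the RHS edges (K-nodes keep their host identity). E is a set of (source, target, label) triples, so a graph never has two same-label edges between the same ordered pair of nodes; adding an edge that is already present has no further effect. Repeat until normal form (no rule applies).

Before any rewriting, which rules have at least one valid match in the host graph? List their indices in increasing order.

R0: 4 valid matches — {0↦1, 1↦0, 2↦2}, {0↦1, 1↦0, 2↦3}, {0↦1, 1↦2, 2↦3} (+1 more)
R1: no valid match — LHS pattern not found
R2: no valid match — LHS pattern not found
R3: no valid match — LHS pattern not found

Answer: [R0]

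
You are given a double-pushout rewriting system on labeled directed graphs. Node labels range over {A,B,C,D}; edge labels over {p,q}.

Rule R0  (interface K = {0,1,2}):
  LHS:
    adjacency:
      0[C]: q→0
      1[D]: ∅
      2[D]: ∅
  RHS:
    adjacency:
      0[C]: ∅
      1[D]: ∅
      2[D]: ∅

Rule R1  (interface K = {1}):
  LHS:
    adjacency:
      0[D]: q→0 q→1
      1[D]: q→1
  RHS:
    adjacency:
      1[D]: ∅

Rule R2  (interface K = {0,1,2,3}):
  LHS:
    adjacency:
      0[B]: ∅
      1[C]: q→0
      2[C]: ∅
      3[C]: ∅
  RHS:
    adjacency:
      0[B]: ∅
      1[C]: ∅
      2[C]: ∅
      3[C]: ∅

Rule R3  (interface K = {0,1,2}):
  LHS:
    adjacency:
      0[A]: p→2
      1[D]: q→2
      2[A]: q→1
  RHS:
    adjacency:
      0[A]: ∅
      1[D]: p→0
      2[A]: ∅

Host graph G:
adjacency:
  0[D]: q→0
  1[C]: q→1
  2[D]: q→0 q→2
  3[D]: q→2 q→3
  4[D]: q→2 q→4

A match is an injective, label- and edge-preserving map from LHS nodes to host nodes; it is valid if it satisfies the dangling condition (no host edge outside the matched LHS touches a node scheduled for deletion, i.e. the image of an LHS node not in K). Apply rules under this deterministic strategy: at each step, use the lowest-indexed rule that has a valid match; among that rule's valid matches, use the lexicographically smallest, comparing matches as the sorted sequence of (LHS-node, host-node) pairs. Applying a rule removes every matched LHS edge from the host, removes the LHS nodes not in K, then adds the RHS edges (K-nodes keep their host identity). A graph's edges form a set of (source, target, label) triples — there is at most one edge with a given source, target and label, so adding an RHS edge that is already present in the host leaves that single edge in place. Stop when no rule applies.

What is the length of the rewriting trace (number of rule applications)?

Answer: 2

Steps:
[0] host  ⇒  5 nodes, 8 edges  {0-q->0 1-q->1 2-q->0 2-q->2 3-q->2 3-q->3 4-q->2 4-q->4}
[1] R0 @ {0↦1, 1↦0, 2↦2}  ⇒  5 nodes, 7 edges  {0-q->0 2-q->0 2-q->2 3-q->2 3-q->3 4-q->2 4-q->4}
[2] R1 @ {0↦3, 1↦2}  ⇒  4 nodes, 4 edges  {0-q->0 2-q->0 4-q->2 4-q->4}
normal form: no rule applies after step 2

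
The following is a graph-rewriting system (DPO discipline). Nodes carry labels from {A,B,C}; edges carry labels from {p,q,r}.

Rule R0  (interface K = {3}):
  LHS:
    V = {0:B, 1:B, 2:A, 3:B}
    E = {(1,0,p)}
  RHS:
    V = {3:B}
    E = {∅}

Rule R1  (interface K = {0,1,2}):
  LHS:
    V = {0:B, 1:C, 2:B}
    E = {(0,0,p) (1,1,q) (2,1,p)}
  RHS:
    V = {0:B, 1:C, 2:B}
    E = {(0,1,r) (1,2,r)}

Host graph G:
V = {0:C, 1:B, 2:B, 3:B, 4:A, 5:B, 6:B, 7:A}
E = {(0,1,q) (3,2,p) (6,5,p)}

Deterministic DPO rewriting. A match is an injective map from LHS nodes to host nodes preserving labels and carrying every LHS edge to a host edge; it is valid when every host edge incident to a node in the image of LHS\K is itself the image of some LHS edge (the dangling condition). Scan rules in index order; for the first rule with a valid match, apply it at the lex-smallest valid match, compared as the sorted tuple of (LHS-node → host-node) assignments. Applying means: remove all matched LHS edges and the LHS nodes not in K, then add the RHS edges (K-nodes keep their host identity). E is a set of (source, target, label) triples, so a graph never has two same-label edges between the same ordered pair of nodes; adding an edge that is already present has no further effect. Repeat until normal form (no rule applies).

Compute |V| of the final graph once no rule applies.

Answer: 2

Rewrite trace:
[0] host  ⇒  8 nodes, 3 edges  {0-q->1 3-p->2 6-p->5}
[1] R0 @ {0↦2, 1↦3, 2↦4, 3↦1}  ⇒  5 nodes, 2 edges  {0-q->1 6-p->5}
[2] R0 @ {0↦5, 1↦6, 2↦7, 3↦1}  ⇒  2 nodes, 1 edges  {0-q->1}
final graph: no rule applies after step 2
NF nodes: {0:C, 1:B}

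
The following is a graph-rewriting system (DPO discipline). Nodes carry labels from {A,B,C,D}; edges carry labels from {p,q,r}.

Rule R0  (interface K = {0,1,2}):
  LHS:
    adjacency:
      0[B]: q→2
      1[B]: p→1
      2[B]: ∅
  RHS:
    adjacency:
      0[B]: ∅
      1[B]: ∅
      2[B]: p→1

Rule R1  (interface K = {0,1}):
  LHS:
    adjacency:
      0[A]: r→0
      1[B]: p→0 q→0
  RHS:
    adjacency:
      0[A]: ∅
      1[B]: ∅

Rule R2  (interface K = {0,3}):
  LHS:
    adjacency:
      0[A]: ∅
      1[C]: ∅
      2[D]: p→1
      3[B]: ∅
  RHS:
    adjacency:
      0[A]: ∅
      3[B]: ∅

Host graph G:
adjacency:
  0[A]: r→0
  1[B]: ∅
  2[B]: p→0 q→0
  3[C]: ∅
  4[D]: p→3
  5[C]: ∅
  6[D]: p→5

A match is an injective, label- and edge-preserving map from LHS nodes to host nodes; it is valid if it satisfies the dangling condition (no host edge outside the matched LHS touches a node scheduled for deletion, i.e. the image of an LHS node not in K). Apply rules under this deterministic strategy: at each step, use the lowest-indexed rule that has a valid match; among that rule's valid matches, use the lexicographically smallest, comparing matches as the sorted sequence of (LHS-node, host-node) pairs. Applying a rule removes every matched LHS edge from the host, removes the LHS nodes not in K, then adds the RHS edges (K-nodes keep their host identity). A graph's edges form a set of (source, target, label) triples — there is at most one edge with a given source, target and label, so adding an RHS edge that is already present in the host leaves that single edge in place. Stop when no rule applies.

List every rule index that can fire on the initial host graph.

R0: no valid match — LHS pattern not found
R1: 1 valid match — {0↦0, 1↦2}
R2: 4 valid matches — {0↦0, 1↦3, 2↦4, 3↦1}, {0↦0, 1↦3, 2↦4, 3↦2}, {0↦0, 1↦5, 2↦6, 3↦1} (+1 more)

Answer: [R1,R2]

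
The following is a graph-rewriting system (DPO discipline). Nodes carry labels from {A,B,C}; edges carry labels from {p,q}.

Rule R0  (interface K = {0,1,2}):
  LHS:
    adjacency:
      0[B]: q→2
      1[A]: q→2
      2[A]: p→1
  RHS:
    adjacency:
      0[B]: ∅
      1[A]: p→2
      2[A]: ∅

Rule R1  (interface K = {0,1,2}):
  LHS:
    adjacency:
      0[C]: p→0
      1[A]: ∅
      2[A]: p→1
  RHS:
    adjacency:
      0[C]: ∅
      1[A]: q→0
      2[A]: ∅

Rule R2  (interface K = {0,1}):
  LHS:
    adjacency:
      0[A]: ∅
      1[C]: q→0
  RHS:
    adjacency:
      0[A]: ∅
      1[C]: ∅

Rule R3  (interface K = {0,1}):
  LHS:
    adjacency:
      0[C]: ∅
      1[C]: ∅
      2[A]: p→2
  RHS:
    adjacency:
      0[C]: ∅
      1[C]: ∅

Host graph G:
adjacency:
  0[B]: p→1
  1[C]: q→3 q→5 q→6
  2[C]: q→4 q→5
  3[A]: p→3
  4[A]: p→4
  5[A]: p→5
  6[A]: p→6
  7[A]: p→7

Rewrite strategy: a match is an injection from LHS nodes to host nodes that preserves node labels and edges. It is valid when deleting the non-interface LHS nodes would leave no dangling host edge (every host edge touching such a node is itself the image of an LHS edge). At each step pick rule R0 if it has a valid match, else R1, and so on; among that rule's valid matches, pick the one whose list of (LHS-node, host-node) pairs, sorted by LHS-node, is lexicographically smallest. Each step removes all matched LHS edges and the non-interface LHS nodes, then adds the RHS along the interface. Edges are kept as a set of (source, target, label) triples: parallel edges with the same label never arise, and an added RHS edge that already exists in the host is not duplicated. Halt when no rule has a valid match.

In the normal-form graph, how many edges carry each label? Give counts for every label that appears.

Answer: p:1

Rewrite trace:
start.  V:8 E:11  edges: 0-p->1 1-q->3 1-q->5 1-q->6 2-q->4 2-q->5 3-p->3 4-p->4 5-p->5 6-p->6 7-p->7
1. fire R2 via {0↦3, 1↦1}  →  V:8 E:10  edges: 0-p->1 1-q->5 1-q->6 2-q->4 2-q->5 3-p->3 4-p->4 5-p->5 6-p->6 7-p->7
2. fire R2 via {0↦4, 1↦2}  →  V:8 E:9  edges: 0-p->1 1-q->5 1-q->6 2-q->5 3-p->3 4-p->4 5-p->5 6-p->6 7-p->7
3. fire R2 via {0↦5, 1↦1}  →  V:8 E:8  edges: 0-p->1 1-q->6 2-q->5 3-p->3 4-p->4 5-p->5 6-p->6 7-p->7
4. fire R2 via {0↦5, 1↦2}  →  V:8 E:7  edges: 0-p->1 1-q->6 3-p->3 4-p->4 5-p->5 6-p->6 7-p->7
5. fire R2 via {0↦6, 1↦1}  →  V:8 E:6  edges: 0-p->1 3-p->3 4-p->4 5-p->5 6-p->6 7-p->7
6. fire R3 via {0↦1, 1↦2, 2↦3}  →  V:7 E:5  edges: 0-p->1 4-p->4 5-p->5 6-p->6 7-p->7
7. fire R3 via {0↦1, 1↦2, 2↦4}  →  V:6 E:4  edges: 0-p->1 5-p->5 6-p->6 7-p->7
8. fire R3 via {0↦1, 1↦2, 2↦5}  →  V:5 E:3  edges: 0-p->1 6-p->6 7-p->7
9. fire R3 via {0↦1, 1↦2, 2↦6}  →  V:4 E:2  edges: 0-p->1 7-p->7
10. fire R3 via {0↦1, 1↦2, 2↦7}  →  V:3 E:1  edges: 0-p->1
halt: no rule applies after step 10
NF edges: [(0, 1, 'p')]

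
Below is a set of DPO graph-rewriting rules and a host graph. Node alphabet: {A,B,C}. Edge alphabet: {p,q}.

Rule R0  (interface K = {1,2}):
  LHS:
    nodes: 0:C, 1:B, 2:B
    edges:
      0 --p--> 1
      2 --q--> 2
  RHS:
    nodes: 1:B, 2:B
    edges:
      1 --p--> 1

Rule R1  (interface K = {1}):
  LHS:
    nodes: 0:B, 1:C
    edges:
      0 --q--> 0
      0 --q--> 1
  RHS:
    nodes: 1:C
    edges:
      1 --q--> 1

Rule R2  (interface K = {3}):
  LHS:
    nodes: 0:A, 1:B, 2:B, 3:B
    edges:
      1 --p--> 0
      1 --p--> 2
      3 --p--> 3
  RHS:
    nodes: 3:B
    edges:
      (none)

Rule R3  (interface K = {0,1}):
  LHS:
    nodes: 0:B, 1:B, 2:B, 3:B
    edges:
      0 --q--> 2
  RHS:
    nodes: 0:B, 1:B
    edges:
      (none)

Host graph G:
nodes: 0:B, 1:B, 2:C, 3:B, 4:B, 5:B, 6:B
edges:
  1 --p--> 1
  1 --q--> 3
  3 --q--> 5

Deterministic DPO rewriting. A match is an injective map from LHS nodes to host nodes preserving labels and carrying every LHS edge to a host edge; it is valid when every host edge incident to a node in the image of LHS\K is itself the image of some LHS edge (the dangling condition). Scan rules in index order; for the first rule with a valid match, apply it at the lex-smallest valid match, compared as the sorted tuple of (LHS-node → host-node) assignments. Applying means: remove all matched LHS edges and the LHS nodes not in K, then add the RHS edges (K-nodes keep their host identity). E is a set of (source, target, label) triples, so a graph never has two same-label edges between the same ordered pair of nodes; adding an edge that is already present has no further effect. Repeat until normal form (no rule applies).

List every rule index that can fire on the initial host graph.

Answer: [R3]

Steps:
R0: no valid match — LHS pattern not found
R1: no valid match — LHS pattern not found
R2: no valid match — LHS pattern not found
R3: 9 valid matches — {0↦3, 1↦0, 2↦5, 3↦4}, {0↦3, 1↦0, 2↦5, 3↦6}, {0↦3, 1↦1, 2↦5, 3↦0} (+6 more)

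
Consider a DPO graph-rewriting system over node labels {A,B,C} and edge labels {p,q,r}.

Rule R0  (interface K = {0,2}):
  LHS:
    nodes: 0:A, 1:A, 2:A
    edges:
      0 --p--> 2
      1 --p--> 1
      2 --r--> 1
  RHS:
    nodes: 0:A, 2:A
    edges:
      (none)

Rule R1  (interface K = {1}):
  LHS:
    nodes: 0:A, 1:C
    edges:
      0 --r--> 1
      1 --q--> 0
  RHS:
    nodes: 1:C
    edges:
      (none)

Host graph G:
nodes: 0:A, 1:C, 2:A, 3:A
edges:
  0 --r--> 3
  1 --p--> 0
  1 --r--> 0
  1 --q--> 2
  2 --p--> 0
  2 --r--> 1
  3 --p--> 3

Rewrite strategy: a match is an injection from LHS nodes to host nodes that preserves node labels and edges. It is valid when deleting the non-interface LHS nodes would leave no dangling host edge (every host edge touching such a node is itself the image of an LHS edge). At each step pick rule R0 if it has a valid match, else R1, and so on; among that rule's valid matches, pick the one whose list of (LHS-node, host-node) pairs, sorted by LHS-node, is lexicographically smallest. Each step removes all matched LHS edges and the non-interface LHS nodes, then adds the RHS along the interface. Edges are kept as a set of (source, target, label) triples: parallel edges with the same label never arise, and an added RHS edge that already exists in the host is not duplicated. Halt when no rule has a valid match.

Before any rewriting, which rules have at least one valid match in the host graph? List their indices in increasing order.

Answer: [R0]

Rewrite trace:
R0: 1 valid match — {0↦2, 1↦3, 2↦0}
R1: no valid match — 1 raw match, all fail dangling condition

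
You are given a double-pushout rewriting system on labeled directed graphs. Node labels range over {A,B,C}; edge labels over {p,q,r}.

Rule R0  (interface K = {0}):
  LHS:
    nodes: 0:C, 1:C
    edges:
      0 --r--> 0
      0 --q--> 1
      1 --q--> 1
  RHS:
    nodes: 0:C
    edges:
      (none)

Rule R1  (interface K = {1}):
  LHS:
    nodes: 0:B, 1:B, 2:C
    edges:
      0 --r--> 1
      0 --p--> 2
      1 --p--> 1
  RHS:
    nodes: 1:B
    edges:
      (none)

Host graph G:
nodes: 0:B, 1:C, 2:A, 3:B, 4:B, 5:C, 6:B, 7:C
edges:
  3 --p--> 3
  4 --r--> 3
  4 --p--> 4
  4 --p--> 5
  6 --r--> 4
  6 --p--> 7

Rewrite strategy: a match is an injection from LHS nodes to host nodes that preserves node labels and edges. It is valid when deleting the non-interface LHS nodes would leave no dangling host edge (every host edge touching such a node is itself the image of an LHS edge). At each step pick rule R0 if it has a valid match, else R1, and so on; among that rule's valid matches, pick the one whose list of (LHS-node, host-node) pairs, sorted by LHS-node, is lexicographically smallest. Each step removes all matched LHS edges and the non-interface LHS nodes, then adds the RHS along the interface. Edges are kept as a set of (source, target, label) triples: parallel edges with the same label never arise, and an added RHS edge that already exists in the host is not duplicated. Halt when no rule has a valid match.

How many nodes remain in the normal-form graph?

Answer: 4

Rewrite trace:
initial: |V|=8 |E|=6  E = 3-p->3 4-r->3 4-p->4 4-p->5 6-r->4 6-p->7
step 1: apply R1 at {0↦6, 1↦4, 2↦7}  → |V|=6 |E|=3  E = 3-p->3 4-r->3 4-p->5
step 2: apply R1 at {0↦4, 1↦3, 2↦5}  → |V|=4 |E|=0  E = ∅
halt: no rule applies after step 2
NF nodes: {0:B, 1:C, 2:A, 3:B}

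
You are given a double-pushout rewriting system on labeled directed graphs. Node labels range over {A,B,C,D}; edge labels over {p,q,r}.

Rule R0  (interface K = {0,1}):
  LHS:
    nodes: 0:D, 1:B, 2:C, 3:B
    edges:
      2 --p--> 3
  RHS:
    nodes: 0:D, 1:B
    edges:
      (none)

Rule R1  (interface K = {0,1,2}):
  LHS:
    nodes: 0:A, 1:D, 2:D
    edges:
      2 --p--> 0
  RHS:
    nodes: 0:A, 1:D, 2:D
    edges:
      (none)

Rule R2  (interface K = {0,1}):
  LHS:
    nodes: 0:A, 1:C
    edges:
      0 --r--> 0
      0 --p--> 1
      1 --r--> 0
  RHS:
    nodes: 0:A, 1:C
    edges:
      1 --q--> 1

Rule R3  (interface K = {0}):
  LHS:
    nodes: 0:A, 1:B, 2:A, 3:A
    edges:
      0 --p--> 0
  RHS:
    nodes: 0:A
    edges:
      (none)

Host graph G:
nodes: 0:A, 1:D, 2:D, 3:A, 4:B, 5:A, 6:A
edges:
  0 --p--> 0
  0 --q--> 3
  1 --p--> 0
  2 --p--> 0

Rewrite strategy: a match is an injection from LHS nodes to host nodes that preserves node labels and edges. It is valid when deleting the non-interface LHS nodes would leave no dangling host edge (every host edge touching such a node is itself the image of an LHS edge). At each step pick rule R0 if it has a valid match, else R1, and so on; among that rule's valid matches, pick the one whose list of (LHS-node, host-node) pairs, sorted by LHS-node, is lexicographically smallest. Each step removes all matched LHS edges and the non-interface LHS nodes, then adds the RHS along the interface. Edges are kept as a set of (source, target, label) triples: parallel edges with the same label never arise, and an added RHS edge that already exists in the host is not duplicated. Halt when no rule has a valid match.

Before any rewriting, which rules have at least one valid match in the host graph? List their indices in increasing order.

R0: no valid match — LHS pattern not found
R1: 2 valid matches — {0↦0, 1↦1, 2↦2}, {0↦0, 1↦2, 2↦1}
R2: no valid match — LHS pattern not found
R3: 2 valid matches — {0↦0, 1↦4, 2↦5, 3↦6}, {0↦0, 1↦4, 2↦6, 3↦5}

Answer: [R1,R3]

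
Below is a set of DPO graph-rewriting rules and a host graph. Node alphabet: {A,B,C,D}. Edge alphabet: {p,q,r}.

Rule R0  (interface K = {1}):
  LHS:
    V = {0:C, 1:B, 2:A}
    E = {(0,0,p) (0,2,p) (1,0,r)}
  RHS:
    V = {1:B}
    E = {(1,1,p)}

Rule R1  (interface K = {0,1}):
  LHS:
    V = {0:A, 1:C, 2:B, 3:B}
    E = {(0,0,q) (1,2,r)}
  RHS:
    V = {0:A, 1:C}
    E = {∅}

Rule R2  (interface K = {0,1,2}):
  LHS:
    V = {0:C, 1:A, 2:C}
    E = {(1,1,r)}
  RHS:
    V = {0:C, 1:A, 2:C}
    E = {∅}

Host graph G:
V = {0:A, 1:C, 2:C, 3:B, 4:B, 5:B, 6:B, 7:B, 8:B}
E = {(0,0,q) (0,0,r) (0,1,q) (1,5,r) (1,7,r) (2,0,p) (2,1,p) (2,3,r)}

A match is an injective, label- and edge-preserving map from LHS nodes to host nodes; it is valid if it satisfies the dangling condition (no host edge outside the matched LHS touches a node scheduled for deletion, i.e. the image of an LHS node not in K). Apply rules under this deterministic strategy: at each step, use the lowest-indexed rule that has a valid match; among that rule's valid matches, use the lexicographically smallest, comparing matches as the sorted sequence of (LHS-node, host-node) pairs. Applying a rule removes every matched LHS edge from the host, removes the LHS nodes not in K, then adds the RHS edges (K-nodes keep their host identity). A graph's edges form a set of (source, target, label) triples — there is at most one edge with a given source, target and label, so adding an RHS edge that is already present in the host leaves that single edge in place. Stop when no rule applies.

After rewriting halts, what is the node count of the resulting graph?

Answer: 7

Steps:
[0] host  ⇒  9 nodes, 8 edges  {0-q->0 0-r->0 0-q->1 1-r->5 1-r->7 2-p->0 2-p->1 2-r->3}
[1] R1 @ {0↦0, 1↦1, 2↦5, 3↦4}  ⇒  7 nodes, 6 edges  {0-r->0 0-q->1 1-r->7 2-p->0 2-p->1 2-r->3}
[2] R2 @ {0↦1, 1↦0, 2↦2}  ⇒  7 nodes, 5 edges  {0-q->1 1-r->7 2-p->0 2-p->1 2-r->3}
halt: no rule applies after step 2
NF nodes: {0:A, 1:C, 2:C, 3:B, 6:B, 7:B, 8:B}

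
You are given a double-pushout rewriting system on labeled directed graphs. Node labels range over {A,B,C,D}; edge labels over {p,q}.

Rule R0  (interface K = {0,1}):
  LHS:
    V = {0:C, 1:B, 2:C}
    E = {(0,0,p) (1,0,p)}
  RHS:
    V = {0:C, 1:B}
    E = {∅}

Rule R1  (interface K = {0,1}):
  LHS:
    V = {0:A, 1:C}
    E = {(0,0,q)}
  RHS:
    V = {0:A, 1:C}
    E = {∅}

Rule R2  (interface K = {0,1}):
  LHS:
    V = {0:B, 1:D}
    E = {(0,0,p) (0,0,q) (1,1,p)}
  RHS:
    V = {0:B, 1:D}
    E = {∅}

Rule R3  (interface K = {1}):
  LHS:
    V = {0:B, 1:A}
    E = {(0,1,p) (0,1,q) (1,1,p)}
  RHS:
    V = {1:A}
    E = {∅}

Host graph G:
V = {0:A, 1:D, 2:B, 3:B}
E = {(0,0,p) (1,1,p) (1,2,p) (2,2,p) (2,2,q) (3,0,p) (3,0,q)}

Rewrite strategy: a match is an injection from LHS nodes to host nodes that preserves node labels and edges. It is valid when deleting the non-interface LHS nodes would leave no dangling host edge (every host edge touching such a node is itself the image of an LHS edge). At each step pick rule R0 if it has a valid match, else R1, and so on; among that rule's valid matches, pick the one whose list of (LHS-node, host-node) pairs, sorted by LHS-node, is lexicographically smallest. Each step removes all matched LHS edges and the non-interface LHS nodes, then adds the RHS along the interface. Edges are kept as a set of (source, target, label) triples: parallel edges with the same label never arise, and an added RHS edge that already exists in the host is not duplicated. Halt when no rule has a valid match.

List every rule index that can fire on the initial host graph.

R0: no valid match — LHS pattern not found
R1: no valid match — LHS pattern not found
R2: 1 valid match — {0↦2, 1↦1}
R3: 1 valid match — {0↦3, 1↦0}

Answer: [R2,R3]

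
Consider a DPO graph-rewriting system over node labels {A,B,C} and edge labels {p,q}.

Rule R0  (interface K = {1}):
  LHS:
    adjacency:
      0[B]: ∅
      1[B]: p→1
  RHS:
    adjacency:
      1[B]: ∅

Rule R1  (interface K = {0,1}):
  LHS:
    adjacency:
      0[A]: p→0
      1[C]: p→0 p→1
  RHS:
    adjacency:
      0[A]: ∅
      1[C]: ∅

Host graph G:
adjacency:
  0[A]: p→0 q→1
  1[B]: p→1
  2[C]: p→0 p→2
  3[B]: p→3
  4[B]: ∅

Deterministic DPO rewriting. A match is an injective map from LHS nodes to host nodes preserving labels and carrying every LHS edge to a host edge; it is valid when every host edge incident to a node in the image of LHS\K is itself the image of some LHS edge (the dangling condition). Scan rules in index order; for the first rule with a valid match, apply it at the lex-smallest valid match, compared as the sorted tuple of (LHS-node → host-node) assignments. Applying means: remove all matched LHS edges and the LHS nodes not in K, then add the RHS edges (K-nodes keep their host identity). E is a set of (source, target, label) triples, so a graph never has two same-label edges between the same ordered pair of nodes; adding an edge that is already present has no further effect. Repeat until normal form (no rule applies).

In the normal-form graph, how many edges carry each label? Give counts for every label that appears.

start.  V:5 E:6  edges: 0-p->0 0-q->1 1-p->1 2-p->0 2-p->2 3-p->3
1. fire R0 via {0↦4, 1↦1}  →  V:4 E:5  edges: 0-p->0 0-q->1 2-p->0 2-p->2 3-p->3
2. fire R1 via {0↦0, 1↦2}  →  V:4 E:2  edges: 0-q->1 3-p->3
final graph: no rule applies after step 2
NF edges: [(0, 1, 'q'), (3, 3, 'p')]

Answer: p:1 q:1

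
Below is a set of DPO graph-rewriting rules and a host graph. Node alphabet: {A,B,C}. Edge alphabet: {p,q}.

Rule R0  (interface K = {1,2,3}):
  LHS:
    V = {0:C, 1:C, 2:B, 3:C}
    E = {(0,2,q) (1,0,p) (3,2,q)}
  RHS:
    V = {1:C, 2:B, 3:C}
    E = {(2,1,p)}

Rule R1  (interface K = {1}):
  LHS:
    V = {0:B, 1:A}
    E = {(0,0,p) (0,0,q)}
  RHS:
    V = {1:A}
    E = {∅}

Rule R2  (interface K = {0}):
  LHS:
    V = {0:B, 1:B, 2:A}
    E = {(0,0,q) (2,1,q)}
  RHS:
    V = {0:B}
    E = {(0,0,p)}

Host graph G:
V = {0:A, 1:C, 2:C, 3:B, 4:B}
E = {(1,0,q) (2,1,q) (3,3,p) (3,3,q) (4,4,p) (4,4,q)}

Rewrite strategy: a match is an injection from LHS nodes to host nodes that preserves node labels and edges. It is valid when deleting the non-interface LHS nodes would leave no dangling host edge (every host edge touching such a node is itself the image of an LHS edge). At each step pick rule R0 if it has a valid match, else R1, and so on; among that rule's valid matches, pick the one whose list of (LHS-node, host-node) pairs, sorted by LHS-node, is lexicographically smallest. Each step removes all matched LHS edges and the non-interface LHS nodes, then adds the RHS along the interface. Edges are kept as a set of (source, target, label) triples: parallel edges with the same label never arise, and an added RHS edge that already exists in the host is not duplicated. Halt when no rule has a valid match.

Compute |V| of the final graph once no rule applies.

[0] host  ⇒  5 nodes, 6 edges  {1-q->0 2-q->1 3-p->3 3-q->3 4-p->4 4-q->4}
[1] R1 @ {0↦3, 1↦0}  ⇒  4 nodes, 4 edges  {1-q->0 2-q->1 4-p->4 4-q->4}
[2] R1 @ {0↦4, 1↦0}  ⇒  3 nodes, 2 edges  {1-q->0 2-q->1}
final graph: no rule applies after step 2
NF nodes: {0:A, 1:C, 2:C}

Answer: 3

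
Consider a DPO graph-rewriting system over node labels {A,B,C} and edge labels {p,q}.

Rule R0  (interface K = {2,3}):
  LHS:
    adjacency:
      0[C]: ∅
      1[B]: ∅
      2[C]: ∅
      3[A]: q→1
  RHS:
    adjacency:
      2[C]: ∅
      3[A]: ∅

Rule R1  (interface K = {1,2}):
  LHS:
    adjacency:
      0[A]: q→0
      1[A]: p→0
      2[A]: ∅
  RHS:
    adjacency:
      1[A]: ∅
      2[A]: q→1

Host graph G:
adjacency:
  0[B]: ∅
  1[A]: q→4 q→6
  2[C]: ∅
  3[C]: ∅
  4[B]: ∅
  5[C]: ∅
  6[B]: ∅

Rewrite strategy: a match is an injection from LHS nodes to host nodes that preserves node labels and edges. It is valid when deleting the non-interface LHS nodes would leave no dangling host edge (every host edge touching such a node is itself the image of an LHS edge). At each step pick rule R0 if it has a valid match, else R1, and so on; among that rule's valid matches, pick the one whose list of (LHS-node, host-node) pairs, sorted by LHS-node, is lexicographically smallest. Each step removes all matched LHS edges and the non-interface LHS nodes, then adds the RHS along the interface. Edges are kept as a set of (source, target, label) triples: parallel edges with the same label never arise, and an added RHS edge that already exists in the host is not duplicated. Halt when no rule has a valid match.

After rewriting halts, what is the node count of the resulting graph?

Answer: 3

Rewrite trace:
[0] host  ⇒  7 nodes, 2 edges  {1-q->4 1-q->6}
[1] R0 @ {0↦2, 1↦4, 2↦3, 3↦1}  ⇒  5 nodes, 1 edges  {1-q->6}
[2] R0 @ {0↦3, 1↦6, 2↦5, 3↦1}  ⇒  3 nodes, 0 edges  {∅}
halt: no rule applies after step 2
NF nodes: {0:B, 1:A, 5:C}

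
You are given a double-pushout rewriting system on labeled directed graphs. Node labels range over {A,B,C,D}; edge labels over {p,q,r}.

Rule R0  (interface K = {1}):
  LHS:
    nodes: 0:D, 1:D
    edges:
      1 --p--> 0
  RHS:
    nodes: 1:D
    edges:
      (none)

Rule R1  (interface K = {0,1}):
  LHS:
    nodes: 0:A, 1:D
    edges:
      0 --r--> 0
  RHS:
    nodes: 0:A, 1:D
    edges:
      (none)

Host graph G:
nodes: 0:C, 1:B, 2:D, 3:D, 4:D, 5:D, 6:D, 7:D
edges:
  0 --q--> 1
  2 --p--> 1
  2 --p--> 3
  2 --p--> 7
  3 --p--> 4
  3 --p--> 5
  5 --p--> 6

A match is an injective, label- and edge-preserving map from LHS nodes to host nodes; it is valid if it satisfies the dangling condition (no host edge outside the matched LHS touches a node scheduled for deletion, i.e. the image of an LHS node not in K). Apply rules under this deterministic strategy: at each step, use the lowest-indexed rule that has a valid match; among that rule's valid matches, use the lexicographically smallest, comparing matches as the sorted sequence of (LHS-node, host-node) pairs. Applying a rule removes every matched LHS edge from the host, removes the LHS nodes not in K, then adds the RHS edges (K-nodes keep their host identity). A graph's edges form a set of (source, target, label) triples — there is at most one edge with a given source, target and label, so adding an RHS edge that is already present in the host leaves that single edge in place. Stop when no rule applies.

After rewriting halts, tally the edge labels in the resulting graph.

Answer: p:1 q:1

Steps:
initial: |V|=8 |E|=7  E = 0-q->1 2-p->1 2-p->3 2-p->7 3-p->4 3-p->5 5-p->6
step 1: apply R0 at {0↦4, 1↦3}  → |V|=7 |E|=6  E = 0-q->1 2-p->1 2-p->3 2-p->7 3-p->5 5-p->6
step 2: apply R0 at {0↦6, 1↦5}  → |V|=6 |E|=5  E = 0-q->1 2-p->1 2-p->3 2-p->7 3-p->5
step 3: apply R0 at {0↦5, 1↦3}  → |V|=5 |E|=4  E = 0-q->1 2-p->1 2-p->3 2-p->7
step 4: apply R0 at {0↦3, 1↦2}  → |V|=4 |E|=3  E = 0-q->1 2-p->1 2-p->7
step 5: apply R0 at {0↦7, 1↦2}  → |V|=3 |E|=2  E = 0-q->1 2-p->1
halt: no rule applies after step 5
NF edges: [(0, 1, 'q'), (2, 1, 'p')]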